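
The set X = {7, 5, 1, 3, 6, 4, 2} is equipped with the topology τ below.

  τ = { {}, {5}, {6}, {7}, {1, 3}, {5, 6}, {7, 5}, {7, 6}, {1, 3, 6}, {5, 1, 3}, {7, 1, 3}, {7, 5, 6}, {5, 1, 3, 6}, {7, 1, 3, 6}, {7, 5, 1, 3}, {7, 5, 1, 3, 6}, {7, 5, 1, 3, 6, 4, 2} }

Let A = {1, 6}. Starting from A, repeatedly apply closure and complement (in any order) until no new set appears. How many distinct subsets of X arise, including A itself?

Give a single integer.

X∖A={7, 5, 3, 4, 2}, int(X∖A)={7, 5}, hence cl(A)={1, 3, 6, 4, 2}
Orbit (k=closure, c=complement):
  1. A     = {1, 6}
  2. kA    = {1, 3, 6, 4, 2}
  3. cA    = {7, 5, 3, 4, 2}
  4. ckA   = {7, 5}
  5. kcA   = {7, 5, 1, 3, 4, 2}
  6. kckA  = {7, 5, 4, 2}
  7. ckcA  = {6}
  8. ckckA = {1, 3, 6}
  9. kckcA = {6, 4, 2}
  10. ckckcA = {7, 5, 1, 3}
(closed under both — stop)

10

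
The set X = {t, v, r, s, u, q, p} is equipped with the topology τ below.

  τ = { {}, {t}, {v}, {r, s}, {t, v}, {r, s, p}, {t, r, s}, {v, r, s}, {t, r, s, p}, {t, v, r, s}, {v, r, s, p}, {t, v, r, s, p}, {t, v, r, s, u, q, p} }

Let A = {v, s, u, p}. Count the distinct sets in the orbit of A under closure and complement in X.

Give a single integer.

10

cl via duality: int({t, r, q}) = {t}, so X∖{t} = {v, r, s, u, q, p}
Write k for closure, c for complement:
  1. A     = {v, s, u, p}
  2. kA    = {v, r, s, u, q, p}
  3. cA    = {t, r, q}
  4. ckA   = {t}
  5. kcA   = {t, r, s, u, q, p}
  6. kckA  = {t, u, q}
  7. ckcA  = {v}
  8. ckckA = {v, r, s, p}
  9. kckcA = {v, u, q}
  10. ckckcA = {t, r, s, p}
applying k or c yields no new set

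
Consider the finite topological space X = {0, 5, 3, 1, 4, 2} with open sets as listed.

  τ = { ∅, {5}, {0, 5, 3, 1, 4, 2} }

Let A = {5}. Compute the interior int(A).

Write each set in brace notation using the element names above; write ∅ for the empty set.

interior: largest open inside A is {5} (from ∅, {5})

{5}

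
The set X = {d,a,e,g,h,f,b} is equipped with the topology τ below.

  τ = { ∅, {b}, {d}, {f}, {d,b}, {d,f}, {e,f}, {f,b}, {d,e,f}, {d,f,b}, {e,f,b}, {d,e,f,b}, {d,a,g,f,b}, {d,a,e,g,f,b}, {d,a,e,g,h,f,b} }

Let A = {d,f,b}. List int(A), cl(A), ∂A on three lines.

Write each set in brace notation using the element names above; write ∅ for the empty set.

interior: largest open inside A is {d,f,b} (from ∅, {f}, {b}, {d}, {d,f}, {f,b}, {d,b}, {d,f,b})
cl via duality: int({a,e,g,h}) = ∅, so X∖∅ = {d,a,e,g,h,f,b}
cl∖int = {a,e,g,h}

int(A) = {d,f,b}
cl(A)  = {d,a,e,g,h,f,b}
∂A     = {a,e,g,h}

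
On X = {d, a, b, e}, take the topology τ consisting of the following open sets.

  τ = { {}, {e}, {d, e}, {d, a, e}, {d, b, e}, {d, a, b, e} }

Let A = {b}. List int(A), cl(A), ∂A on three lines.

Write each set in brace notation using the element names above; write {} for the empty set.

int(A) = {}
cl(A)  = {b}
∂A     = {b}

opens ⊆ A: {}; union → int = {}
complement {d, a, e}; its interior {d, a, e}; cl(A) = X∖{d, a, e} = {b}
boundary = {b} ∖ {} = {b}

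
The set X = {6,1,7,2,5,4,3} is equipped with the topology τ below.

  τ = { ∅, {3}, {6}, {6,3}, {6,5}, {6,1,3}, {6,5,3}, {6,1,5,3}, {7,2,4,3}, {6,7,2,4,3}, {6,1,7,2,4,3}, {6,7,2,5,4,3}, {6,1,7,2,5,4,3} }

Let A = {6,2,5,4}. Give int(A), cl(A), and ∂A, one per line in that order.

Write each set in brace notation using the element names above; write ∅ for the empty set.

opens ⊆ A: ∅, {6}, {6,5}; union → int = {6,5}
complement {1,7,3}; its interior {3}; cl(A) = X∖{3} = {6,1,7,2,5,4}
boundary = {6,1,7,2,5,4} ∖ {6,5} = {1,7,2,4}

int(A) = {6,5}
cl(A)  = {6,1,7,2,5,4}
∂A     = {1,7,2,4}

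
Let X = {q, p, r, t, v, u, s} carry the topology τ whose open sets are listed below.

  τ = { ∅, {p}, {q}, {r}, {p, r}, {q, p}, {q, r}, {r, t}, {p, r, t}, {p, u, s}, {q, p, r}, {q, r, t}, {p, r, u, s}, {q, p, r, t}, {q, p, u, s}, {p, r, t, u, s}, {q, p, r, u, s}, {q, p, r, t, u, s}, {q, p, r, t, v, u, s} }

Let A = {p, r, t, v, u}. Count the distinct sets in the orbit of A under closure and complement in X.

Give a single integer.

complement {q, s}; its interior {q}; cl(A) = X∖{q} = {p, r, t, v, u, s}
With k = closure, c = complement:
  1. A     = {p, r, t, v, u}
  2. kA    = {p, r, t, v, u, s}
  3. cA    = {q, s}
  4. ckA   = {q}
  5. kcA   = {q, v, u, s}
  6. kckA  = {q, v}
  7. ckcA  = {p, r, t}
  8. ckckA = {p, r, t, u, s}
k, c of each give nothing new

8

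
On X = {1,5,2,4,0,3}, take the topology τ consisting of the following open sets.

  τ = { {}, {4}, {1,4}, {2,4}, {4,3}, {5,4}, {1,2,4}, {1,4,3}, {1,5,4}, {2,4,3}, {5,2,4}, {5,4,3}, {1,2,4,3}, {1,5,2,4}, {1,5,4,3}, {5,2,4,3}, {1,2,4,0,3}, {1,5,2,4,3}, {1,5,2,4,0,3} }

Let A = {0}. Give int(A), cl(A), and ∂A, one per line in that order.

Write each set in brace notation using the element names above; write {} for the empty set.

opens ⊆ A: {}; union → int = {}
complement {1,5,2,4,3}; its interior {1,5,2,4,3}; cl(A) = X∖{1,5,2,4,3} = {0}
boundary = {0} ∖ {} = {0}

int(A) = {}
cl(A)  = {0}
∂A     = {0}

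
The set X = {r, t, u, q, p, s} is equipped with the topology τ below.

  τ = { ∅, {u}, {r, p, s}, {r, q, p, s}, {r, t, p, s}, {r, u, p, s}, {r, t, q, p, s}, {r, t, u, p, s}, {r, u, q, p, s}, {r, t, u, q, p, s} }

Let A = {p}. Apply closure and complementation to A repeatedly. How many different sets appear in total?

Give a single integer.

6

X∖A={r, t, u, q, s}, int(X∖A)={u}, hence cl(A)={r, t, q, p, s}
Orbit (k=closure, c=complement):
  1. A     = {p}
  2. kA    = {r, t, q, p, s}
  3. cA    = {r, t, u, q, s}
  4. ckA   = {u}
  5. kcA   = {r, t, u, q, p, s}
  6. ckcA  = ∅
(closed under both — stop)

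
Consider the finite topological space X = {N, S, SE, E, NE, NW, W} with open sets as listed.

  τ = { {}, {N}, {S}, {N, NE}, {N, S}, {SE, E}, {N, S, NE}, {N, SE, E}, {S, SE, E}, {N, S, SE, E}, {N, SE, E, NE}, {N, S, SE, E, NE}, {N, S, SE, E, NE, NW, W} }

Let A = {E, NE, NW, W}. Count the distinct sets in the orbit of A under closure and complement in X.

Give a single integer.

closure: X∖int(X∖A) = X∖{N, S} = {SE, E, NE, NW, W}
Let k=closure and c=complement:
  1. A     = {E, NE, NW, W}
  2. kA    = {SE, E, NE, NW, W}
  3. cA    = {N, S, SE}
  4. ckA   = {N, S}
  5. kcA   = {N, S, SE, E, NE, NW, W}
  6. kckA  = {N, S, NE, NW, W}
  7. ckcA  = {}
  8. ckckA = {SE, E}
  9. kckckA = {SE, E, NW, W}
  10. ckckckA = {N, S, NE}
— saturated at 10

10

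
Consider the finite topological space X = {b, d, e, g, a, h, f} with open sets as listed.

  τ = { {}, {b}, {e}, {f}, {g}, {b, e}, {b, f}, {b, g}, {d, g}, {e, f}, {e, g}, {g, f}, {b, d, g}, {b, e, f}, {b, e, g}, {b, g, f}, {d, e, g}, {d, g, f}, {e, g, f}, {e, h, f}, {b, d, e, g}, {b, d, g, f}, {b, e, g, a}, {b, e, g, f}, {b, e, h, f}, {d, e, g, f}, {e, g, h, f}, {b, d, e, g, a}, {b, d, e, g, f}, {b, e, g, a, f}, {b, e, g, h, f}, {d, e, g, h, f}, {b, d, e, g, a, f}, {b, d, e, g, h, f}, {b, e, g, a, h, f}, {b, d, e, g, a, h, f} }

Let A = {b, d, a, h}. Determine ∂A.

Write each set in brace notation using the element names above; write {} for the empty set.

opens ⊆ A: {}, {b}; union → int = {b}
complement {e, g, f}; its interior {e, g, f}; cl(A) = X∖{e, g, f} = {b, d, a, h}
boundary = {b, d, a, h} ∖ {b} = {d, a, h}

{d, a, h}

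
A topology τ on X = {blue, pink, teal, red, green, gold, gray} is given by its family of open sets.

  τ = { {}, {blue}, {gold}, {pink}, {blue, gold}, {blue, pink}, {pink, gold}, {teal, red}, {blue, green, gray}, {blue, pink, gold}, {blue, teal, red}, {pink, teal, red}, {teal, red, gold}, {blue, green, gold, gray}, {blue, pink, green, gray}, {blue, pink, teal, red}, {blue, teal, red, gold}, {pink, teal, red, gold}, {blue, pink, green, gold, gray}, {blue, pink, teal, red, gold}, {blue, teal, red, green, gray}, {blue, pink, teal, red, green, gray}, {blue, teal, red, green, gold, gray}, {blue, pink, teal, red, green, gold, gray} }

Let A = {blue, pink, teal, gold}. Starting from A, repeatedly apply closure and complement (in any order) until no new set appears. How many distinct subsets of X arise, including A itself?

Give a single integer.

8

closure: X∖int(X∖A) = X∖{} = {blue, pink, teal, red, green, gold, gray}
Let k=closure and c=complement:
  1. A     = {blue, pink, teal, gold}
  2. kA    = {blue, pink, teal, red, green, gold, gray}
  3. cA    = {red, green, gray}
  4. ckA   = {}
  5. kcA   = {teal, red, green, gray}
  6. ckcA  = {blue, pink, gold}
  7. kckcA = {blue, pink, green, gold, gray}
  8. ckckcA = {teal, red}
— saturated at 8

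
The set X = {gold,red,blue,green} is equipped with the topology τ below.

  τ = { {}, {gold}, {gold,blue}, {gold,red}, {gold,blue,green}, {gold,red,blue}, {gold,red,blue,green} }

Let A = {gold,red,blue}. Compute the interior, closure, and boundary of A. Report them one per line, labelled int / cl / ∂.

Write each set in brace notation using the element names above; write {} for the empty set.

U open, U⊆A: {}, {gold}, {gold,blue}, {gold,red}, {gold,red,blue}. int(A) = ⋃ = {gold,red,blue}
X∖A={green}, int(X∖A)={}, hence cl(A)={gold,red,blue,green}
∂A: remove int from cl → {green}

int(A) = {gold,red,blue}
cl(A)  = {gold,red,blue,green}
∂A     = {green}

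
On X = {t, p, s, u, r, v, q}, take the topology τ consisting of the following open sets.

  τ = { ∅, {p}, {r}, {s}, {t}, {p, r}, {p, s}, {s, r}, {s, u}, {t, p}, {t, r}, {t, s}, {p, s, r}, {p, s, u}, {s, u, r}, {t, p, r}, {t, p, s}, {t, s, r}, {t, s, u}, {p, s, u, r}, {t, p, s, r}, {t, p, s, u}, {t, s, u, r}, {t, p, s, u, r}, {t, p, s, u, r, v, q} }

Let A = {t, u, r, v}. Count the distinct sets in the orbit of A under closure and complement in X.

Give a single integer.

closure: X∖int(X∖A) = X∖{p, s} = {t, u, r, v, q}
Let k=closure and c=complement:
  1. A     = {t, u, r, v}
  2. kA    = {t, u, r, v, q}
  3. cA    = {p, s, q}
  4. ckA   = {p, s}
  5. kcA   = {p, s, u, v, q}
  6. ckcA  = {t, r}
  7. kckcA = {t, r, v, q}
  8. ckckcA = {p, s, u}
— saturated at 8

8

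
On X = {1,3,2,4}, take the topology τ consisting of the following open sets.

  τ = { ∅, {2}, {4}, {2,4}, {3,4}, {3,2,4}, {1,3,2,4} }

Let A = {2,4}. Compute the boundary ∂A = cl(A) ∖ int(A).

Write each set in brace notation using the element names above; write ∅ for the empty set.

{1,3}

U open, U⊆A: ∅, {2}, {4}, {2,4}. int(A) = ⋃ = {2,4}
X∖A={1,3}, int(X∖A)=∅, hence cl(A)={1,3,2,4}
∂A: remove int from cl → {1,3}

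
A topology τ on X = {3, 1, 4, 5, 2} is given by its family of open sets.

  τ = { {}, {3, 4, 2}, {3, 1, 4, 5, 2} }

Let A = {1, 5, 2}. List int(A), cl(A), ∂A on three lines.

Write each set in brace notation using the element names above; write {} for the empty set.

U open, U⊆A: {}. int(A) = ⋃ = {}
X∖A={3, 4}, int(X∖A)={}, hence cl(A)={3, 1, 4, 5, 2}
∂A: remove int from cl → {3, 1, 4, 5, 2}

int(A) = {}
cl(A)  = {3, 1, 4, 5, 2}
∂A     = {3, 1, 4, 5, 2}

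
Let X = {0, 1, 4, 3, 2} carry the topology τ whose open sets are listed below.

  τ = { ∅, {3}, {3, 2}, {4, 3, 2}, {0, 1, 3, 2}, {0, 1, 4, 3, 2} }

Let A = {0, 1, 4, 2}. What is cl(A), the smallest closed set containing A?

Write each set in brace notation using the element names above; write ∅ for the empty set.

{0, 1, 4, 2}

cl via duality: int({3}) = {3}, so X∖{3} = {0, 1, 4, 2}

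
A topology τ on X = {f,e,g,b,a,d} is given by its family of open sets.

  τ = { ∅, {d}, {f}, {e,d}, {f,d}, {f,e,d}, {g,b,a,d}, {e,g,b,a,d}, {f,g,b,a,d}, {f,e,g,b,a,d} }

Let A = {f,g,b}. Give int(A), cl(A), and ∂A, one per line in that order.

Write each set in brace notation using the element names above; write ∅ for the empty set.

opens ⊆ A: ∅, {f}; union → int = {f}
complement {e,a,d}; its interior {e,d}; cl(A) = X∖{e,d} = {f,g,b,a}
boundary = {f,g,b,a} ∖ {f} = {g,b,a}

int(A) = {f}
cl(A)  = {f,g,b,a}
∂A     = {g,b,a}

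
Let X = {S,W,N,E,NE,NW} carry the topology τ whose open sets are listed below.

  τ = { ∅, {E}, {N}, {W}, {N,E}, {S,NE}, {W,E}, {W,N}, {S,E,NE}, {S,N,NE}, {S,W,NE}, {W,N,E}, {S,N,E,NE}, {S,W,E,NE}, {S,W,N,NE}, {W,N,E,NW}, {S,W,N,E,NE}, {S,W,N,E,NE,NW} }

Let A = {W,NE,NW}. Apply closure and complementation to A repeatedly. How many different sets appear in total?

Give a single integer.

10

closure: X∖int(X∖A) = X∖{N,E} = {S,W,NE,NW}
Let k=closure and c=complement:
  1. A     = {W,NE,NW}
  2. kA    = {S,W,NE,NW}
  3. cA    = {S,N,E}
  4. ckA   = {N,E}
  5. kcA   = {S,N,E,NE,NW}
  6. kckA  = {N,E,NW}
  7. ckcA  = {W}
  8. ckckA = {S,W,NE}
  9. kckcA = {W,NW}
  10. ckckcA = {S,N,E,NE}
— saturated at 10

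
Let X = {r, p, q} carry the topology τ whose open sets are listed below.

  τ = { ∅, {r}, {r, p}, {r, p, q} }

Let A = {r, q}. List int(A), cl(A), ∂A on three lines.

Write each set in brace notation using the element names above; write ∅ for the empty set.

open subsets of A: ∅, {r}; so int(A) = {r}
closure: X∖int(X∖A) = X∖∅ = {r, p, q}
∂A = {r, p, q} minus {r} = {p, q}

int(A) = {r}
cl(A)  = {r, p, q}
∂A     = {p, q}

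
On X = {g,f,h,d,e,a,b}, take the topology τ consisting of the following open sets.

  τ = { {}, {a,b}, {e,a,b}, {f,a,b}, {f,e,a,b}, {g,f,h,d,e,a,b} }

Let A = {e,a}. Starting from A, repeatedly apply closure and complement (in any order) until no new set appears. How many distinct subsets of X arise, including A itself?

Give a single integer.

4

closure: X∖int(X∖A) = X∖{} = {g,f,h,d,e,a,b}
Let k=closure and c=complement:
  1. A     = {e,a}
  2. kA    = {g,f,h,d,e,a,b}
  3. cA    = {g,f,h,d,b}
  4. ckA   = {}
— saturated at 4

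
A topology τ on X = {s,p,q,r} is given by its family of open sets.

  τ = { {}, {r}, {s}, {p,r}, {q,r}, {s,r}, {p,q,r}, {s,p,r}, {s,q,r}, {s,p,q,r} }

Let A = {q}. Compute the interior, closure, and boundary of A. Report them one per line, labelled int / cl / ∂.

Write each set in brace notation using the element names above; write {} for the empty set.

U open, U⊆A: {}. int(A) = ⋃ = {}
X∖A={s,p,r}, int(X∖A)={s,p,r}, hence cl(A)={q}
∂A: remove int from cl → {q}

int(A) = {}
cl(A)  = {q}
∂A     = {q}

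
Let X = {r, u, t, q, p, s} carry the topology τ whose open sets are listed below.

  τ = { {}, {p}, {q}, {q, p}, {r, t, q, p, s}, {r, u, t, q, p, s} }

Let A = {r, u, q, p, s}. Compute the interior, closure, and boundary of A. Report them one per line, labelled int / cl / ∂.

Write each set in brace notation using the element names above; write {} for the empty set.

int(A) = {q, p}
cl(A)  = {r, u, t, q, p, s}
∂A     = {r, u, t, s}

U open, U⊆A: {}, {q}, {p}, {q, p}. int(A) = ⋃ = {q, p}
X∖A={t}, int(X∖A)={}, hence cl(A)={r, u, t, q, p, s}
∂A: remove int from cl → {r, u, t, s}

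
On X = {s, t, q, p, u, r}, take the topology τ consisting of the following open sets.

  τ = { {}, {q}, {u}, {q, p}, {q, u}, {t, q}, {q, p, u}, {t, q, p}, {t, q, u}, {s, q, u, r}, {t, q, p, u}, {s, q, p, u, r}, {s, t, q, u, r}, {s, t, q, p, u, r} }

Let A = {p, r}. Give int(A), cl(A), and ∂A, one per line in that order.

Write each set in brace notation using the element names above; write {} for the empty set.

int(A) = {}
cl(A)  = {s, p, r}
∂A     = {s, p, r}

open subsets of A: {}; so int(A) = {}
closure: X∖int(X∖A) = X∖{t, q, u} = {s, p, r}
∂A = {s, p, r} minus {} = {s, p, r}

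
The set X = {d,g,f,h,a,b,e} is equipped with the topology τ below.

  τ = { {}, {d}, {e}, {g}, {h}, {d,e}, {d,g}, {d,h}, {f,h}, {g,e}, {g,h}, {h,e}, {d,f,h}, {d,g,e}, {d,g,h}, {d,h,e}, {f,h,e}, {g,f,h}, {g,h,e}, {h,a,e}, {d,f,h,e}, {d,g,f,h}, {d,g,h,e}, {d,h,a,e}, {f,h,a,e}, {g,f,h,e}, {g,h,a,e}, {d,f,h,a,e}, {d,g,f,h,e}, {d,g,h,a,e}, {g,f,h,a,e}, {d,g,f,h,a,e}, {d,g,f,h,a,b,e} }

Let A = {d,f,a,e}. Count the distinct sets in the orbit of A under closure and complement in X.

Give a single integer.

8

cl via duality: int({g,h,b}) = {g,h}, so X∖{g,h} = {d,f,a,b,e}
Write k for closure, c for complement:
  1. A     = {d,f,a,e}
  2. kA    = {d,f,a,b,e}
  3. cA    = {g,h,b}
  4. ckA   = {g,h}
  5. kcA   = {g,f,h,a,b}
  6. ckcA  = {d,e}
  7. kckcA = {d,a,b,e}
  8. ckckcA = {g,f,h}
applying k or c yields no new set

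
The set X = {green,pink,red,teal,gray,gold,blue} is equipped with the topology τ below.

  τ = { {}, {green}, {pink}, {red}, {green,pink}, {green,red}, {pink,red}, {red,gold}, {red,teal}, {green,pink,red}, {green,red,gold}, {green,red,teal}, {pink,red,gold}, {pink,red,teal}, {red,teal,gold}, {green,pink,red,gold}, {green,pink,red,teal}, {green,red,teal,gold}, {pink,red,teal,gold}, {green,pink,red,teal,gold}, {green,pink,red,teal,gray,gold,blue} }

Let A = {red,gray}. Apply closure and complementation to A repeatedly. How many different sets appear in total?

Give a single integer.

complement {green,pink,teal,gold,blue}; its interior {green,pink}; cl(A) = X∖{green,pink} = {red,teal,gray,gold,blue}
With k = closure, c = complement:
  1. A     = {red,gray}
  2. kA    = {red,teal,gray,gold,blue}
  3. cA    = {green,pink,teal,gold,blue}
  4. ckA   = {green,pink}
  5. kcA   = {green,pink,teal,gray,gold,blue}
  6. kckA  = {green,pink,gray,blue}
  7. ckcA  = {red}
  8. ckckA = {red,teal,gold}
k, c of each give nothing new

8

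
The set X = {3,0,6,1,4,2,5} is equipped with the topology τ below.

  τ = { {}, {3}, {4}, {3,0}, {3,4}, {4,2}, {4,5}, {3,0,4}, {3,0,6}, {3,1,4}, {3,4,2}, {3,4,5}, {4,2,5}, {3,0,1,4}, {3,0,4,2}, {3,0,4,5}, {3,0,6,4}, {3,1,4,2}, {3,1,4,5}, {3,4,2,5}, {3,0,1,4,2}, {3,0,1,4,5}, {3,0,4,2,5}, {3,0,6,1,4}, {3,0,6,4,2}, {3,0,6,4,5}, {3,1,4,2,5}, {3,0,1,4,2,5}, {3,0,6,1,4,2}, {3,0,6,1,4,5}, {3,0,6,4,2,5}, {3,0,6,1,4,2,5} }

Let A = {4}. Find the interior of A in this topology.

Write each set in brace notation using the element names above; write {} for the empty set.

{4}

U open, U⊆A: {}, {4}. int(A) = ⋃ = {4}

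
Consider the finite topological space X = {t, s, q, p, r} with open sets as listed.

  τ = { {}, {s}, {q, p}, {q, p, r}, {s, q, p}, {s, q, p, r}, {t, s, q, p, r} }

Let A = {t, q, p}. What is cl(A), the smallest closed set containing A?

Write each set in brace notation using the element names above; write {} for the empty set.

{t, q, p, r}

closure: X∖int(X∖A) = X∖{s} = {t, q, p, r}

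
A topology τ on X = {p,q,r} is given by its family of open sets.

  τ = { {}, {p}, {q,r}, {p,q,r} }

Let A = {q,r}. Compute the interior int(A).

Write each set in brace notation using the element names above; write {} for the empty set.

open subsets of A: {}, {q,r}; so int(A) = {q,r}

{q,r}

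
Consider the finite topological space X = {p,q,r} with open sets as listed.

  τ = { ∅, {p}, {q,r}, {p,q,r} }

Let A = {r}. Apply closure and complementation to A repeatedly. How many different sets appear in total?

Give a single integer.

closure: X∖int(X∖A) = X∖{p} = {q,r}
Let k=closure and c=complement:
  1. A     = {r}
  2. kA    = {q,r}
  3. cA    = {p,q}
  4. ckA   = {p}
  5. kcA   = {p,q,r}
  6. ckcA  = ∅
— saturated at 6

6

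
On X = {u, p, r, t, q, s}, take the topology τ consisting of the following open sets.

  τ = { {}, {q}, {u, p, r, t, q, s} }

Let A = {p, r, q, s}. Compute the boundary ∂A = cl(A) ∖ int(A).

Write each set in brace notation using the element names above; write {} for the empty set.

{u, p, r, t, s}

open subsets of A: {}, {q}; so int(A) = {q}
closure: X∖int(X∖A) = X∖{} = {u, p, r, t, q, s}
∂A = {u, p, r, t, q, s} minus {q} = {u, p, r, t, s}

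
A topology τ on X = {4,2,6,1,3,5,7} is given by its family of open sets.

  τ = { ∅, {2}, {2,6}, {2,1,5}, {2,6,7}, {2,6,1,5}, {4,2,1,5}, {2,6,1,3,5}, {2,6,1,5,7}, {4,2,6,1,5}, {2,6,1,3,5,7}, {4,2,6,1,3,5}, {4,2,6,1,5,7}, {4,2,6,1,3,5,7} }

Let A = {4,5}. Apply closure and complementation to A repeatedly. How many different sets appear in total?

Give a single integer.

complement {2,6,1,3,7}; its interior {2,6,7}; cl(A) = X∖{2,6,7} = {4,1,3,5}
With k = closure, c = complement:
  1. A     = {4,5}
  2. kA    = {4,1,3,5}
  3. cA    = {2,6,1,3,7}
  4. ckA   = {2,6,7}
  5. kcA   = {4,2,6,1,3,5,7}
  6. ckcA  = ∅
k, c of each give nothing new

6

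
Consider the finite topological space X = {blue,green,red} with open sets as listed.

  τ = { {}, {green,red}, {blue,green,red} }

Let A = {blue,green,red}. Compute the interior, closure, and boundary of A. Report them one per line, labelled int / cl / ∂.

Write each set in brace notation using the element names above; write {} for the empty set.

interior: largest open inside A is {blue,green,red} (from {}, {green,red}, {blue,green,red})
cl via duality: int({}) = {}, so X∖{} = {blue,green,red}
cl∖int = {}

int(A) = {blue,green,red}
cl(A)  = {blue,green,red}
∂A     = {}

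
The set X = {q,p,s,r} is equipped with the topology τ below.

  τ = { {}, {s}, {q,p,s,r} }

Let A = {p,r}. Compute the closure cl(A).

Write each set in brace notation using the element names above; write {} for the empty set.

{q,p,r}

cl via duality: int({q,s}) = {s}, so X∖{s} = {q,p,r}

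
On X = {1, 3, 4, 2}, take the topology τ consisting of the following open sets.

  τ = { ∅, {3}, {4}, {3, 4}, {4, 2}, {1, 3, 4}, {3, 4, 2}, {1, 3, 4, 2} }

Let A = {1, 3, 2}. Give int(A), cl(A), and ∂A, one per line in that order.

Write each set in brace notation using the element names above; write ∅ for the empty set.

U open, U⊆A: ∅, {3}. int(A) = ⋃ = {3}
X∖A={4}, int(X∖A)={4}, hence cl(A)={1, 3, 2}
∂A: remove int from cl → {1, 2}

int(A) = {3}
cl(A)  = {1, 3, 2}
∂A     = {1, 2}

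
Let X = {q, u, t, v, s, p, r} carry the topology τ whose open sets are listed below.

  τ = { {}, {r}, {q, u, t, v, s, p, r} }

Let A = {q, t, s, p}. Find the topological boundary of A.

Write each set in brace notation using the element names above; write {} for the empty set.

opens ⊆ A: {}; union → int = {}
complement {u, v, r}; its interior {r}; cl(A) = X∖{r} = {q, u, t, v, s, p}
boundary = {q, u, t, v, s, p} ∖ {} = {q, u, t, v, s, p}

{q, u, t, v, s, p}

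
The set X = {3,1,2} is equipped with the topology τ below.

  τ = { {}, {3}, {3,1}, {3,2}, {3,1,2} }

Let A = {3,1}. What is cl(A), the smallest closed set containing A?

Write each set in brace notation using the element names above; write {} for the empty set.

closure: X∖int(X∖A) = X∖{} = {3,1,2}

{3,1,2}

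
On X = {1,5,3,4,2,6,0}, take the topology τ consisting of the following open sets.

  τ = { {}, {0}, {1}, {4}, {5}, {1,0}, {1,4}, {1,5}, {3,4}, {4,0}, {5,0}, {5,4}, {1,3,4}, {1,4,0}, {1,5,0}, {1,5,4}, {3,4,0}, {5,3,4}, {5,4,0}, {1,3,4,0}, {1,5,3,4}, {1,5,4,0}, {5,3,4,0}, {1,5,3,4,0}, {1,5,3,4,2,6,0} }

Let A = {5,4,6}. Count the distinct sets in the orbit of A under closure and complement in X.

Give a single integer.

complement {1,3,2,0}; its interior {1,0}; cl(A) = X∖{1,0} = {5,3,4,2,6}
With k = closure, c = complement:
  1. A     = {5,4,6}
  2. kA    = {5,3,4,2,6}
  3. cA    = {1,3,2,0}
  4. ckA   = {1,0}
  5. kcA   = {1,3,2,6,0}
  6. kckA  = {1,2,6,0}
  7. ckcA  = {5,4}
  8. ckckA = {5,3,4}
k, c of each give nothing new

8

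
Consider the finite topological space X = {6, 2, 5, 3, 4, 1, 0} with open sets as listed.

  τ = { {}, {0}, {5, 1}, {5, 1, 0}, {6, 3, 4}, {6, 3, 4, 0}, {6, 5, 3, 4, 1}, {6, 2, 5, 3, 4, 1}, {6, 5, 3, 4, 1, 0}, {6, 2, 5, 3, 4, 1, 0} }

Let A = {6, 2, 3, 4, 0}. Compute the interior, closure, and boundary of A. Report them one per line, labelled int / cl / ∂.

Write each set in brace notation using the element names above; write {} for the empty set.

opens ⊆ A: {}, {0}, {6, 3, 4}, {6, 3, 4, 0}; union → int = {6, 3, 4, 0}
complement {5, 1}; its interior {5, 1}; cl(A) = X∖{5, 1} = {6, 2, 3, 4, 0}
boundary = {6, 2, 3, 4, 0} ∖ {6, 3, 4, 0} = {2}

int(A) = {6, 3, 4, 0}
cl(A)  = {6, 2, 3, 4, 0}
∂A     = {2}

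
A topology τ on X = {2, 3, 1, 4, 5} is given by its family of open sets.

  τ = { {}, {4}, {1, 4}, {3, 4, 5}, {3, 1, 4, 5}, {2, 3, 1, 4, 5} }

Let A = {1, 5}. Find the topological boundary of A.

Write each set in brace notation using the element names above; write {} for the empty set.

{2, 3, 1, 5}

interior: largest open inside A is {} (from {})
cl via duality: int({2, 3, 4}) = {4}, so X∖{4} = {2, 3, 1, 5}
cl∖int = {2, 3, 1, 5}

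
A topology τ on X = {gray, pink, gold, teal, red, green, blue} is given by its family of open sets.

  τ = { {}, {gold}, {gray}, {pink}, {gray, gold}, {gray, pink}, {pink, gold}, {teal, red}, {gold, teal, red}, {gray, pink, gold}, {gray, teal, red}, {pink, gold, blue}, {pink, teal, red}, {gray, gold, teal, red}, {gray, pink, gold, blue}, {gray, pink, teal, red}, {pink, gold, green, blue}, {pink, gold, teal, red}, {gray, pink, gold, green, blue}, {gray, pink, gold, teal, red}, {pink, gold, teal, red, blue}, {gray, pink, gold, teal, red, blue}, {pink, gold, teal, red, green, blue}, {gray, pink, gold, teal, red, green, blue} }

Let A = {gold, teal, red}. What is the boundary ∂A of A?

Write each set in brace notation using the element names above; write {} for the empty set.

{green, blue}

open subsets of A: {}, {gold}, {teal, red}, {gold, teal, red}; so int(A) = {gold, teal, red}
closure: X∖int(X∖A) = X∖{gray, pink} = {gold, teal, red, green, blue}
∂A = {gold, teal, red, green, blue} minus {gold, teal, red} = {green, blue}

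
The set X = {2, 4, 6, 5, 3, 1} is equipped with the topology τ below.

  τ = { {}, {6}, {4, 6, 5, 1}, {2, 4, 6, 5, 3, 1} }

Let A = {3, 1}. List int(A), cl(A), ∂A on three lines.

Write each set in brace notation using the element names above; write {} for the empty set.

opens ⊆ A: {}; union → int = {}
complement {2, 4, 6, 5}; its interior {6}; cl(A) = X∖{6} = {2, 4, 5, 3, 1}
boundary = {2, 4, 5, 3, 1} ∖ {} = {2, 4, 5, 3, 1}

int(A) = {}
cl(A)  = {2, 4, 5, 3, 1}
∂A     = {2, 4, 5, 3, 1}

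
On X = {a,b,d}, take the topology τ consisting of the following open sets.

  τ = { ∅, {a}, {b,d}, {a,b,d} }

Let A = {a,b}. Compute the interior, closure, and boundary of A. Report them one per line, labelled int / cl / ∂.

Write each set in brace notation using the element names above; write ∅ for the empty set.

interior: largest open inside A is {a} (from ∅, {a})
cl via duality: int({d}) = ∅, so X∖∅ = {a,b,d}
cl∖int = {b,d}

int(A) = {a}
cl(A)  = {a,b,d}
∂A     = {b,d}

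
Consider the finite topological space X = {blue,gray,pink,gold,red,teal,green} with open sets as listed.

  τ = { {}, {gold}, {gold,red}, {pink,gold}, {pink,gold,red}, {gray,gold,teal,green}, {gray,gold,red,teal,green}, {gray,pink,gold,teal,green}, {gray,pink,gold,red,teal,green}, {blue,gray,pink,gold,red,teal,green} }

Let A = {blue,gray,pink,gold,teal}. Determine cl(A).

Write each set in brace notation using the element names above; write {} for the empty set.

cl via duality: int({red,green}) = {}, so X∖{} = {blue,gray,pink,gold,red,teal,green}

{blue,gray,pink,gold,red,teal,green}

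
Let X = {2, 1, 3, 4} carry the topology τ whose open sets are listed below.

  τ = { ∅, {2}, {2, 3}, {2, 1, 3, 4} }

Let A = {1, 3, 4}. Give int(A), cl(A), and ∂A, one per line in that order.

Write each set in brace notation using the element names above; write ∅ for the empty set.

U open, U⊆A: ∅. int(A) = ⋃ = ∅
X∖A={2}, int(X∖A)={2}, hence cl(A)={1, 3, 4}
∂A: remove int from cl → {1, 3, 4}

int(A) = ∅
cl(A)  = {1, 3, 4}
∂A     = {1, 3, 4}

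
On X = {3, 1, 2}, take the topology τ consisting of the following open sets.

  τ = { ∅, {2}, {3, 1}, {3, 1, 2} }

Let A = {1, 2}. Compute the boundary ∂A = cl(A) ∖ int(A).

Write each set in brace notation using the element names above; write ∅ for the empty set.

{3, 1}

interior: largest open inside A is {2} (from ∅, {2})
cl via duality: int({3}) = ∅, so X∖∅ = {3, 1, 2}
cl∖int = {3, 1}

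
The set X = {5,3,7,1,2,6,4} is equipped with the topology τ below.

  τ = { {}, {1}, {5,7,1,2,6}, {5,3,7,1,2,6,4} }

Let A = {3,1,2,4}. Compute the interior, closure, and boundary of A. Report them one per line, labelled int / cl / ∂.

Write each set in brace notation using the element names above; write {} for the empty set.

int(A) = {1}
cl(A)  = {5,3,7,1,2,6,4}
∂A     = {5,3,7,2,6,4}

open subsets of A: {}, {1}; so int(A) = {1}
closure: X∖int(X∖A) = X∖{} = {5,3,7,1,2,6,4}
∂A = {5,3,7,1,2,6,4} minus {1} = {5,3,7,2,6,4}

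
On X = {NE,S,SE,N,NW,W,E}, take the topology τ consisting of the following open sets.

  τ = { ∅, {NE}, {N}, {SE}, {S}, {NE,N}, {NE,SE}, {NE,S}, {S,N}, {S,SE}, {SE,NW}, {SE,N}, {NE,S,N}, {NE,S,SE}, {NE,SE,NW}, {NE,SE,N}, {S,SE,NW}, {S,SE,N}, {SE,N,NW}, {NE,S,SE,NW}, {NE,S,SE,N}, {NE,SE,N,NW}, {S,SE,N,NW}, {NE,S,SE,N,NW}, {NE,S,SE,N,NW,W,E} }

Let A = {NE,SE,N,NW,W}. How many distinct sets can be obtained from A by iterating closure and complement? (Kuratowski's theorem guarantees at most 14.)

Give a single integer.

complement {S,E}; its interior {S}; cl(A) = X∖{S} = {NE,SE,N,NW,W,E}
With k = closure, c = complement:
  1. A     = {NE,SE,N,NW,W}
  2. kA    = {NE,SE,N,NW,W,E}
  3. cA    = {S,E}
  4. ckA   = {S}
  5. kcA   = {S,W,E}
  6. ckcA  = {NE,SE,N,NW}
k, c of each give nothing new

6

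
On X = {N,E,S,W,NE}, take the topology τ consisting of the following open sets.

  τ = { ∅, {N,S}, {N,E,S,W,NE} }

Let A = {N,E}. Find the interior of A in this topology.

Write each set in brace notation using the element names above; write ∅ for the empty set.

open subsets of A: ∅; so int(A) = ∅

∅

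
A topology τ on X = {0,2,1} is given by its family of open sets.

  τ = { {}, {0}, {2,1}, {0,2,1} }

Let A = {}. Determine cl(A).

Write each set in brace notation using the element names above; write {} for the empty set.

{}

X∖A={0,2,1}, int(X∖A)={0,2,1}, hence cl(A)={}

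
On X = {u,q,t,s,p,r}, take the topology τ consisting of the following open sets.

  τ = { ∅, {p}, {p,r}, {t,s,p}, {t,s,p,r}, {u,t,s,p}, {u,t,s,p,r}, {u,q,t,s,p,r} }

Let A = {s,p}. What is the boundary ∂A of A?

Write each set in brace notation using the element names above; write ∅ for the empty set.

opens ⊆ A: ∅, {p}; union → int = {p}
complement {u,q,t,r}; its interior ∅; cl(A) = X∖∅ = {u,q,t,s,p,r}
boundary = {u,q,t,s,p,r} ∖ {p} = {u,q,t,s,r}

{u,q,t,s,r}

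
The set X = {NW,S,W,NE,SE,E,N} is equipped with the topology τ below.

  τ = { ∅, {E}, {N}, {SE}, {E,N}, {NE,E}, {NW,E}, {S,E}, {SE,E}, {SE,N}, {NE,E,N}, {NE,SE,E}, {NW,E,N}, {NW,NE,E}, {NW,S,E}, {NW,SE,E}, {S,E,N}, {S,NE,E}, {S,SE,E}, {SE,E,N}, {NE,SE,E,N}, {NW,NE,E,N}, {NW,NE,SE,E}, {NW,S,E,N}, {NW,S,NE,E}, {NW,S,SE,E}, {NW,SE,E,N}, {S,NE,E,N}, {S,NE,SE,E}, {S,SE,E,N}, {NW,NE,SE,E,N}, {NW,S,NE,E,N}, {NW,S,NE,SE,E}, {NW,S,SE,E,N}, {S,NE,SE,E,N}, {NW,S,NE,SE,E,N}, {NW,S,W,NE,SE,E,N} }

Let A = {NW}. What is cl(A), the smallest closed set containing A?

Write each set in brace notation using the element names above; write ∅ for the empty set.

closure: X∖int(X∖A) = X∖{S,NE,SE,E,N} = {NW,W}

{NW,W}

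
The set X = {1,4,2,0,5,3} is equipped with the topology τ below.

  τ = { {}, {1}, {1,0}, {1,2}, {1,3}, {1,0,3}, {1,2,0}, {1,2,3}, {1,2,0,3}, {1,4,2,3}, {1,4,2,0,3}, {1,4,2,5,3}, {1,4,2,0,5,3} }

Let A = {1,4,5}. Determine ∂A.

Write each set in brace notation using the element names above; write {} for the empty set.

interior: largest open inside A is {1} (from {}, {1})
cl via duality: int({2,0,3}) = {}, so X∖{} = {1,4,2,0,5,3}
cl∖int = {4,2,0,5,3}

{4,2,0,5,3}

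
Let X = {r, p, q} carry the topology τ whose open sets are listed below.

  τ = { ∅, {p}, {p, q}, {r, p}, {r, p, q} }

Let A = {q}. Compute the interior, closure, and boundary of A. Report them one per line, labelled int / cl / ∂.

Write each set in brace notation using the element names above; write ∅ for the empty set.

interior: largest open inside A is ∅ (from ∅)
cl via duality: int({r, p}) = {r, p}, so X∖{r, p} = {q}
cl∖int = {q}

int(A) = ∅
cl(A)  = {q}
∂A     = {q}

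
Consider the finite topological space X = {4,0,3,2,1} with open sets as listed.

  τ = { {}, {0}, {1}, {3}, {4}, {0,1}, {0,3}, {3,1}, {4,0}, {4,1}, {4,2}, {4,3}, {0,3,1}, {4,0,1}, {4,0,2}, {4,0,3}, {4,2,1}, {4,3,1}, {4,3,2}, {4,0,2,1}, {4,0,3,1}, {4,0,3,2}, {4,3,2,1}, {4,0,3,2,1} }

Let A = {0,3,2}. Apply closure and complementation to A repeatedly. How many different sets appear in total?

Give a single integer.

complement {4,1}; its interior {4,1}; cl(A) = X∖{4,1} = {0,3,2}
With k = closure, c = complement:
  1. A     = {0,3,2}
  2. cA    = {4,1}
  3. kcA   = {4,2,1}
  4. ckcA  = {0,3}
k, c of each give nothing new

4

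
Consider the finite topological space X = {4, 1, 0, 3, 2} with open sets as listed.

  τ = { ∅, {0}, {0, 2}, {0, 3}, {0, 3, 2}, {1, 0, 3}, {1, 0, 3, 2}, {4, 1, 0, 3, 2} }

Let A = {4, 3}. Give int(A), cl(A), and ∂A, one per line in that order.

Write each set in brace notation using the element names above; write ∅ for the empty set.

int(A) = ∅
cl(A)  = {4, 1, 3}
∂A     = {4, 1, 3}

open subsets of A: ∅; so int(A) = ∅
closure: X∖int(X∖A) = X∖{0, 2} = {4, 1, 3}
∂A = {4, 1, 3} minus ∅ = {4, 1, 3}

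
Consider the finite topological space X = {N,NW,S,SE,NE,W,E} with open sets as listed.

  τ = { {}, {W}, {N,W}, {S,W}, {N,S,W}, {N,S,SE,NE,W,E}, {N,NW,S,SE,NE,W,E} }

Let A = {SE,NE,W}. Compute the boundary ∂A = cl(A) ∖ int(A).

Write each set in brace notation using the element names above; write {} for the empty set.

{N,NW,S,SE,NE,E}

open subsets of A: {}, {W}; so int(A) = {W}
closure: X∖int(X∖A) = X∖{} = {N,NW,S,SE,NE,W,E}
∂A = {N,NW,S,SE,NE,W,E} minus {W} = {N,NW,S,SE,NE,E}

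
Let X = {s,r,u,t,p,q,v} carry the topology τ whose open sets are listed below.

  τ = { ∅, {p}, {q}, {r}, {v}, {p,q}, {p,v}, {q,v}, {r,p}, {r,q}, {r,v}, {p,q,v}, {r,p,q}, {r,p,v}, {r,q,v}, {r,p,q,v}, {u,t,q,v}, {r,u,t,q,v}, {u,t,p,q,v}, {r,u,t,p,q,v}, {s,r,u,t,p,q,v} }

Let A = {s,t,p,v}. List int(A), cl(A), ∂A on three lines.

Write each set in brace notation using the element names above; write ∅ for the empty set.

U open, U⊆A: ∅, {p}, {v}, {p,v}. int(A) = ⋃ = {p,v}
X∖A={r,u,q}, int(X∖A)={r,q}, hence cl(A)={s,u,t,p,v}
∂A: remove int from cl → {s,u,t}

int(A) = {p,v}
cl(A)  = {s,u,t,p,v}
∂A     = {s,u,t}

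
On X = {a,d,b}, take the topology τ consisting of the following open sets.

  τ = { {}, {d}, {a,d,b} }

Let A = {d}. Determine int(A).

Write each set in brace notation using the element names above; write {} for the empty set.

{d}

opens ⊆ A: {}, {d}; union → int = {d}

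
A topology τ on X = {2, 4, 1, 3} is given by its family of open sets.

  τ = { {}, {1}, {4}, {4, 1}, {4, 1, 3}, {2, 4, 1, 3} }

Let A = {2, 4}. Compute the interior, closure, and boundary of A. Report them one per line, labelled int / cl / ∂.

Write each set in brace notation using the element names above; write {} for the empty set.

interior: largest open inside A is {4} (from {}, {4})
cl via duality: int({1, 3}) = {1}, so X∖{1} = {2, 4, 3}
cl∖int = {2, 3}

int(A) = {4}
cl(A)  = {2, 4, 3}
∂A     = {2, 3}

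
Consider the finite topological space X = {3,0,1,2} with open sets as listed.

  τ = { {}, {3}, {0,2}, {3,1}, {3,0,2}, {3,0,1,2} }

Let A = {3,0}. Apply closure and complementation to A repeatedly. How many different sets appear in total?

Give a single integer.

closure: X∖int(X∖A) = X∖{} = {3,0,1,2}
Let k=closure and c=complement:
  1. A     = {3,0}
  2. kA    = {3,0,1,2}
  3. cA    = {1,2}
  4. ckA   = {}
  5. kcA   = {0,1,2}
  6. ckcA  = {3}
  7. kckcA = {3,1}
  8. ckckcA = {0,2}
— saturated at 8

8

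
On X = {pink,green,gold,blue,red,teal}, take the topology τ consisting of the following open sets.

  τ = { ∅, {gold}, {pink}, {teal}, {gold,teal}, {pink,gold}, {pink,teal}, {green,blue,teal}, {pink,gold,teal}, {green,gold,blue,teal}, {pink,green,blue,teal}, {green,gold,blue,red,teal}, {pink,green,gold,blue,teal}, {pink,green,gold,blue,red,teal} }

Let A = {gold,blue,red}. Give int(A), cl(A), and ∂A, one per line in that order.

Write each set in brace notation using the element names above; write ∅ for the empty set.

open subsets of A: ∅, {gold}; so int(A) = {gold}
closure: X∖int(X∖A) = X∖{pink,teal} = {green,gold,blue,red}
∂A = {green,gold,blue,red} minus {gold} = {green,blue,red}

int(A) = {gold}
cl(A)  = {green,gold,blue,red}
∂A     = {green,blue,red}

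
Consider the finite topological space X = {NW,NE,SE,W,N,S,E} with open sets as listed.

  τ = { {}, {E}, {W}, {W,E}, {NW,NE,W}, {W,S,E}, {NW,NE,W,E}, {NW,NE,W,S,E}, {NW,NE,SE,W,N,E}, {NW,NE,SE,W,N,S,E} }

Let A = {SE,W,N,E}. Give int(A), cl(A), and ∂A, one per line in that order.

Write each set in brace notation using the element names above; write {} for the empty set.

U open, U⊆A: {}, {E}, {W}, {W,E}. int(A) = ⋃ = {W,E}
X∖A={NW,NE,S}, int(X∖A)={}, hence cl(A)={NW,NE,SE,W,N,S,E}
∂A: remove int from cl → {NW,NE,SE,N,S}

int(A) = {W,E}
cl(A)  = {NW,NE,SE,W,N,S,E}
∂A     = {NW,NE,SE,N,S}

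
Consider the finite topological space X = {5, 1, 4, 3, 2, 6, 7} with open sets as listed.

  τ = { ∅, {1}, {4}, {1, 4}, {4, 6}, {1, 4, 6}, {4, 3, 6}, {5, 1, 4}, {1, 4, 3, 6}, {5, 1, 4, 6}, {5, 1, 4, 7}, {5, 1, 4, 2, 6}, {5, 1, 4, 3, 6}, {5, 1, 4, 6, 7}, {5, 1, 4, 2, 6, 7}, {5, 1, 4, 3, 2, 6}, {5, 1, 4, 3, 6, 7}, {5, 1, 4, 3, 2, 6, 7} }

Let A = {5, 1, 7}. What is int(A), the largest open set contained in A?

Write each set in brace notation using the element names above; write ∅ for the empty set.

U open, U⊆A: ∅, {1}. int(A) = ⋃ = {1}

{1}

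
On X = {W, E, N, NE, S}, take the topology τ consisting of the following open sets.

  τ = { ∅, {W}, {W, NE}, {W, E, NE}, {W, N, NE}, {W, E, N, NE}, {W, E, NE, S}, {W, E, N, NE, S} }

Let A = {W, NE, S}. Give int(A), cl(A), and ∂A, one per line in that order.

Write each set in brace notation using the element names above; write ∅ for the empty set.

interior: largest open inside A is {W, NE} (from ∅, {W}, {W, NE})
cl via duality: int({E, N}) = ∅, so X∖∅ = {W, E, N, NE, S}
cl∖int = {E, N, S}

int(A) = {W, NE}
cl(A)  = {W, E, N, NE, S}
∂A     = {E, N, S}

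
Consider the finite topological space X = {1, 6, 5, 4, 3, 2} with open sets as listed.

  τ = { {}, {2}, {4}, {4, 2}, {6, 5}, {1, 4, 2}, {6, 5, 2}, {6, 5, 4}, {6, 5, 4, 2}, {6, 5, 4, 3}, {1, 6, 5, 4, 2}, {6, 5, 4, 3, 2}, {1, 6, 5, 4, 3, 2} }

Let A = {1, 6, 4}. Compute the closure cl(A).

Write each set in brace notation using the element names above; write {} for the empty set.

{1, 6, 5, 4, 3}

X∖A={5, 3, 2}, int(X∖A)={2}, hence cl(A)={1, 6, 5, 4, 3}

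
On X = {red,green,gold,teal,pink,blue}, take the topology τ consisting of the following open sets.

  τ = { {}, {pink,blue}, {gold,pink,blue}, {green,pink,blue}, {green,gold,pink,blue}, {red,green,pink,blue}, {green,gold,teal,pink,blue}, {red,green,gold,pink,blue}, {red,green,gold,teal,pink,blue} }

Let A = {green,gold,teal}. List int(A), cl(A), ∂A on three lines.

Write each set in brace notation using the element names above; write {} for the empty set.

int(A) = {}
cl(A)  = {red,green,gold,teal}
∂A     = {red,green,gold,teal}

opens ⊆ A: {}; union → int = {}
complement {red,pink,blue}; its interior {pink,blue}; cl(A) = X∖{pink,blue} = {red,green,gold,teal}
boundary = {red,green,gold,teal} ∖ {} = {red,green,gold,teal}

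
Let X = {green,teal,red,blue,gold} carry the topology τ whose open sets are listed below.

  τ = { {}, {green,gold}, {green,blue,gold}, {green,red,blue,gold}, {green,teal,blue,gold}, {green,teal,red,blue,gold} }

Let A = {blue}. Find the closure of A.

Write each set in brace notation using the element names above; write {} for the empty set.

{teal,red,blue}

complement {green,teal,red,gold}; its interior {green,gold}; cl(A) = X∖{green,gold} = {teal,red,blue}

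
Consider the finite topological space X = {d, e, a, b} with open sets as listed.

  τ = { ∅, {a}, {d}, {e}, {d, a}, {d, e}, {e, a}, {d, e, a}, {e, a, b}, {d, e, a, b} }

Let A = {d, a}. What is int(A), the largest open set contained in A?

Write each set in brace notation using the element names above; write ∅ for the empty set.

U open, U⊆A: ∅, {d}, {a}, {d, a}. int(A) = ⋃ = {d, a}

{d, a}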